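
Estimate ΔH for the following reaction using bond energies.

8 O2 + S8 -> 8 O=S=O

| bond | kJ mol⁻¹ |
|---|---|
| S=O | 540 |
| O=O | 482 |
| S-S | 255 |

ΔH ≈ −2744 kJ

Bonds broken (reactants):
  O=O: 8 × 482 = 3856
  S-S: 8 × 255 = 2040
  Σ(broken) = 5896 kJ
Bonds formed (products):
  S=O: 16 × 540 = 8640
  Σ(formed) = 8640 kJ
ΔH = Σ(broken) − Σ(formed) = 5896 − 8640 = −2744 kJ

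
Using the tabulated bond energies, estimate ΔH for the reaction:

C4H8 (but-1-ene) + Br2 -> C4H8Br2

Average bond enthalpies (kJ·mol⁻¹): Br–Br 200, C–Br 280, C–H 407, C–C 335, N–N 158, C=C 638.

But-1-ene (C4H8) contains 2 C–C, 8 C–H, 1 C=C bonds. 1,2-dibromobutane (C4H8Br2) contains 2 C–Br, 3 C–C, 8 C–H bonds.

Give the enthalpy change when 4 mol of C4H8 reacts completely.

Bonds broken (reactants):
  Br–Br: 1 × 200 = 200
  C–C: 2 × 335 = 670
  C–H: 8 × 407 = 3256
  C=C: 1 × 638 = 638
  Σ(broken) = 4764 kJ
Bonds formed (products):
  C–Br: 2 × 280 = 560
  C–C: 3 × 335 = 1005
  C–H: 8 × 407 = 3256
  Σ(formed) = 4821 kJ
ΔH = Σ(broken) − Σ(formed) = 4764 − 4821 = −57 kJ
For 4× the reaction as written: 4 × (−57) = −228 kJ

ΔH = −228 kJ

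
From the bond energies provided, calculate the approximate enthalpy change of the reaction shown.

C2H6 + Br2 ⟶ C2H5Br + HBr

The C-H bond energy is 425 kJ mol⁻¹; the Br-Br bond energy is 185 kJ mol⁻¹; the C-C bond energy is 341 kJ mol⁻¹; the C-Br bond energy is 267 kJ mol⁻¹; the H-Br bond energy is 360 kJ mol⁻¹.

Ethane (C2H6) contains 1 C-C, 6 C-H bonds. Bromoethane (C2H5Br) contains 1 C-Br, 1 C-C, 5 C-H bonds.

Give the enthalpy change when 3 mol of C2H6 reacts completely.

Bonds broken (reactants):
  Br-Br: 1 × 185 = 185
  C-C: 1 × 341 = 341
  C-H: 6 × 425 = 2550
  Σ(broken) = 3076 kJ
Bonds formed (products):
  C-Br: 1 × 267 = 267
  C-C: 1 × 341 = 341
  C-H: 5 × 425 = 2125
  H-Br: 1 × 360 = 360
  Σ(formed) = 3093 kJ
ΔH = Σ(broken) − Σ(formed) = 3076 − 3093 = −17 kJ
For 3× the reaction as written: 3 × (−17) = −51 kJ

ΔH = −51 kJ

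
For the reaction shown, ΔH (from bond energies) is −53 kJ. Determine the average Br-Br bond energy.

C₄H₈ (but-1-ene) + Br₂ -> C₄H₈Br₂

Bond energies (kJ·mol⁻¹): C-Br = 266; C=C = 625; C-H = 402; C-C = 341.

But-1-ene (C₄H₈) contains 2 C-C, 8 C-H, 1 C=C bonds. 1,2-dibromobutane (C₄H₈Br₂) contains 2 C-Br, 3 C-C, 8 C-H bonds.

D(Br-Br) ≈ 195 kJ/mol

Let D be the Br-Br bond energy.
Σ(broken) = 1×D + 2×341 + 8×402 + 1×625 = 4523 + D
Σ(formed) = 2×266 + 3×341 + 8×402 = 4771
ΔH = Σ(broken) − Σ(formed) = (4523 + D) − (4771) = −248 + D
Setting this equal to −53 kJ gives D = 195 kJ/mol.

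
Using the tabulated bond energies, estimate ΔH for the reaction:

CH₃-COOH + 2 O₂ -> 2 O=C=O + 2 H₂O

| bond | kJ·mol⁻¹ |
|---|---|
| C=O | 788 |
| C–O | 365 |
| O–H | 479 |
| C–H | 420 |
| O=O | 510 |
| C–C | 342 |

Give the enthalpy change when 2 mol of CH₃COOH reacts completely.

Bonds broken (reactants):
  C–C: 1 × 342 = 342
  C–H: 3 × 420 = 1260
  C–O: 1 × 365 = 365
  C=O: 1 × 788 = 788
  O–H: 1 × 479 = 479
  O=O: 2 × 510 = 1020
  Σ(broken) = 4254 kJ
Bonds formed (products):
  C=O: 4 × 788 = 3152
  O–H: 4 × 479 = 1916
  Σ(formed) = 5068 kJ
ΔH = Σ(broken) − Σ(formed) = 4254 − 5068 = −814 kJ
For 2× the reaction as written: 2 × (−814) = −1628 kJ

ΔH = −1628 kJ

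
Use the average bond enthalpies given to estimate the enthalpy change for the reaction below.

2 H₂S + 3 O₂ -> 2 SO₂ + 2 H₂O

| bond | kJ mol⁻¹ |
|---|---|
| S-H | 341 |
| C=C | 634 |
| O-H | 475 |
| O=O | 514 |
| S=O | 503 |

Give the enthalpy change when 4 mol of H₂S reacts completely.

ΔH = −2012 kJ

Bonds broken (reactants):
  O=O: 3 × 514 = 1542
  S-H: 4 × 341 = 1364
  Σ(broken) = 2906 kJ
Bonds formed (products):
  O-H: 4 × 475 = 1900
  S=O: 4 × 503 = 2012
  Σ(formed) = 3912 kJ
ΔH = Σ(broken) − Σ(formed) = 2906 − 3912 = −1006 kJ
For 2× the reaction as written: 2 × (−1006) = −2012 kJ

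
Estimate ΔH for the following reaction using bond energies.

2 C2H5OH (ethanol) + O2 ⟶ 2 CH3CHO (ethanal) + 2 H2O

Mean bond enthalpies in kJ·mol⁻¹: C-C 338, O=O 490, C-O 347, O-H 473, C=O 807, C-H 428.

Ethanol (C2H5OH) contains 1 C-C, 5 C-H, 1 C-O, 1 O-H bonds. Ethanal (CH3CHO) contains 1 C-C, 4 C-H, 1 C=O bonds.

ΔH ≈ −520 kJ

Bonds broken (reactants):
  C-C: 2 × 338 = 676
  C-H: 10 × 428 = 4280
  C-O: 2 × 347 = 694
  O-H: 2 × 473 = 946
  O=O: 1 × 490 = 490
  Σ(broken) = 7086 kJ
Bonds formed (products):
  C-C: 2 × 338 = 676
  C-H: 8 × 428 = 3424
  C=O: 2 × 807 = 1614
  O-H: 4 × 473 = 1892
  Σ(formed) = 7606 kJ
ΔH = Σ(broken) − Σ(formed) = 7086 − 7606 = −520 kJ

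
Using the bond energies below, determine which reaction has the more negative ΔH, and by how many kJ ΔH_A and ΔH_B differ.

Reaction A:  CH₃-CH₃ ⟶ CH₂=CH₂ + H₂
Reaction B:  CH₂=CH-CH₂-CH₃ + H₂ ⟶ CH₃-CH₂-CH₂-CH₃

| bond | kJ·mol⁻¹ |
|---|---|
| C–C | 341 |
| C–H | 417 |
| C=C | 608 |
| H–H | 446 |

Reaction B, by 242 kJ

Reaction A:
  Bonds broken (reactants):
    C–C: 1 × 341 = 341
    C–H: 6 × 417 = 2502
    Σ(broken) = 2843 kJ
  Bonds formed (products):
    C–H: 4 × 417 = 1668
    C=C: 1 × 608 = 608
    H–H: 1 × 446 = 446
    Σ(formed) = 2722 kJ
  ΔH_A = 2843 − 2722 = +121 kJ
Reaction B:
  Bonds broken (reactants):
    C–C: 2 × 341 = 682
    C–H: 8 × 417 = 3336
    C=C: 1 × 608 = 608
    H–H: 1 × 446 = 446
    Σ(broken) = 5072 kJ
  Bonds formed (products):
    C–C: 3 × 341 = 1023
    C–H: 10 × 417 = 4170
    Σ(formed) = 5193 kJ
  ΔH_B = 5072 − 5193 = −121 kJ
ΔH_A − ΔH_B = +242 kJ, so reaction B has the more negative ΔH; |ΔH_A − ΔH_B| = 242 kJ.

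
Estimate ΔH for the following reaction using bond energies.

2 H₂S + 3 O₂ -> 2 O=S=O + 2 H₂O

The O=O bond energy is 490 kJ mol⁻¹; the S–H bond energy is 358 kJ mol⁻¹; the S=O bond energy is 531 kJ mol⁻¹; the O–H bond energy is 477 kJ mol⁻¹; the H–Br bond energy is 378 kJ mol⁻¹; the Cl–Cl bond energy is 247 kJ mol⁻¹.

Bonds broken (reactants):
  O=O: 3 × 490 = 1470
  S–H: 4 × 358 = 1432
  Σ(broken) = 2902 kJ
Bonds formed (products):
  O–H: 4 × 477 = 1908
  S=O: 4 × 531 = 2124
  Σ(formed) = 4032 kJ
ΔH = Σ(broken) − Σ(formed) = 2902 − 4032 = −1130 kJ

ΔH ≈ −1130 kJ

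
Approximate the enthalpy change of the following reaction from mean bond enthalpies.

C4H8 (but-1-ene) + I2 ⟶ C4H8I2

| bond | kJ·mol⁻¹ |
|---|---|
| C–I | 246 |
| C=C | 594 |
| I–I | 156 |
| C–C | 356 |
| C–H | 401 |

ΔH ≈ −98 kJ

Bonds broken (reactants):
  C–C: 2 × 356 = 712
  C–H: 8 × 401 = 3208
  C=C: 1 × 594 = 594
  I–I: 1 × 156 = 156
  Σ(broken) = 4670 kJ
Bonds formed (products):
  C–C: 3 × 356 = 1068
  C–H: 8 × 401 = 3208
  C–I: 2 × 246 = 492
  Σ(formed) = 4768 kJ
ΔH = Σ(broken) − Σ(formed) = 4670 − 4768 = −98 kJ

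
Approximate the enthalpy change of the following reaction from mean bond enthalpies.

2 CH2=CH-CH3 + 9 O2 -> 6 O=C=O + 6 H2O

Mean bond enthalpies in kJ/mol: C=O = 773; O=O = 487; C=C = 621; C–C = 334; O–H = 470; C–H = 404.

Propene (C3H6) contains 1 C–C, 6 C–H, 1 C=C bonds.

Bonds broken (reactants):
  C–C: 2 × 334 = 668
  C–H: 12 × 404 = 4848
  C=C: 2 × 621 = 1242
  O=O: 9 × 487 = 4383
  Σ(broken) = 11141 kJ
Bonds formed (products):
  C=O: 12 × 773 = 9276
  O–H: 12 × 470 = 5640
  Σ(formed) = 14916 kJ
ΔH = Σ(broken) − Σ(formed) = 11141 − 14916 = −3775 kJ

ΔH ≈ −3775 kJ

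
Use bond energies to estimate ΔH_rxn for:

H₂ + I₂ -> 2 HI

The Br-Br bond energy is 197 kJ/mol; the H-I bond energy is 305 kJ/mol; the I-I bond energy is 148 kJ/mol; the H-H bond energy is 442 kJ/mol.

ΔH ≈ −20 kJ

Bonds broken (reactants):
  H-H: 1 × 442 = 442
  I-I: 1 × 148 = 148
  Σ(broken) = 590 kJ
Bonds formed (products):
  H-I: 2 × 305 = 610
  Σ(formed) = 610 kJ
ΔH = Σ(broken) − Σ(formed) = 590 − 610 = −20 kJ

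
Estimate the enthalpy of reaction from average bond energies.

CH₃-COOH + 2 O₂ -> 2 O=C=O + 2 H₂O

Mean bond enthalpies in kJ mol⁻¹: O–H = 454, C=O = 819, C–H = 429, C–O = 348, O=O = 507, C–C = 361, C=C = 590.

ΔH ≈ −809 kJ

Bonds broken (reactants):
  C–C: 1 × 361 = 361
  C–H: 3 × 429 = 1287
  C–O: 1 × 348 = 348
  C=O: 1 × 819 = 819
  O–H: 1 × 454 = 454
  O=O: 2 × 507 = 1014
  Σ(broken) = 4283 kJ
Bonds formed (products):
  C=O: 4 × 819 = 3276
  O–H: 4 × 454 = 1816
  Σ(formed) = 5092 kJ
ΔH = Σ(broken) − Σ(formed) = 4283 − 5092 = −809 kJ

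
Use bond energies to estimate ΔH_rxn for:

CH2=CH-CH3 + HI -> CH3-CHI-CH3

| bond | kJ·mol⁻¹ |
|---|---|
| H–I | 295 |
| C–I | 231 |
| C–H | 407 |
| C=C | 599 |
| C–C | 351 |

ΔH ≈ −95 kJ

Bonds broken (reactants):
  C–C: 1 × 351 = 351
  C–H: 6 × 407 = 2442
  C=C: 1 × 599 = 599
  H–I: 1 × 295 = 295
  Σ(broken) = 3687 kJ
Bonds formed (products):
  C–C: 2 × 351 = 702
  C–H: 7 × 407 = 2849
  C–I: 1 × 231 = 231
  Σ(formed) = 3782 kJ
ΔH = Σ(broken) − Σ(formed) = 3687 − 3782 = −95 kJ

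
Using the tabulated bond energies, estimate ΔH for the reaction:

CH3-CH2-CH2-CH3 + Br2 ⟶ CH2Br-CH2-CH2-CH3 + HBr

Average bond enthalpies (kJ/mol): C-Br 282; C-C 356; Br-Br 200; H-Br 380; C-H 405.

ΔH ≈ −57 kJ

Bonds broken (reactants):
  Br-Br: 1 × 200 = 200
  C-C: 3 × 356 = 1068
  C-H: 10 × 405 = 4050
  Σ(broken) = 5318 kJ
Bonds formed (products):
  C-Br: 1 × 282 = 282
  C-C: 3 × 356 = 1068
  C-H: 9 × 405 = 3645
  H-Br: 1 × 380 = 380
  Σ(formed) = 5375 kJ
ΔH = Σ(broken) − Σ(formed) = 5318 − 5375 = −57 kJ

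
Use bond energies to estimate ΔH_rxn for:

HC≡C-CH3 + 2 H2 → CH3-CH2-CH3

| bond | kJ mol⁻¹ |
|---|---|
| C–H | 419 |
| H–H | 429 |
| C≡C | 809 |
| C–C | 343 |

ΔH ≈ −352 kJ

Bonds broken (reactants):
  C≡C: 1 × 809 = 809
  C–C: 1 × 343 = 343
  C–H: 4 × 419 = 1676
  H–H: 2 × 429 = 858
  Σ(broken) = 3686 kJ
Bonds formed (products):
  C–C: 2 × 343 = 686
  C–H: 8 × 419 = 3352
  Σ(formed) = 4038 kJ
ΔH = Σ(broken) − Σ(formed) = 3686 − 4038 = −352 kJ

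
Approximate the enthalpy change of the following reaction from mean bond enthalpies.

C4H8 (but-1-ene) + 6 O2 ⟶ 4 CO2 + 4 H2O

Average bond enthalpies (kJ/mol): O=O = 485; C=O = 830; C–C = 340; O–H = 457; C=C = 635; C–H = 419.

Bonds broken (reactants):
  C–C: 2 × 340 = 680
  C–H: 8 × 419 = 3352
  C=C: 1 × 635 = 635
  O=O: 6 × 485 = 2910
  Σ(broken) = 7577 kJ
Bonds formed (products):
  C=O: 8 × 830 = 6640
  O–H: 8 × 457 = 3656
  Σ(formed) = 10296 kJ
ΔH = Σ(broken) − Σ(formed) = 7577 − 10296 = −2719 kJ

ΔH ≈ −2719 kJ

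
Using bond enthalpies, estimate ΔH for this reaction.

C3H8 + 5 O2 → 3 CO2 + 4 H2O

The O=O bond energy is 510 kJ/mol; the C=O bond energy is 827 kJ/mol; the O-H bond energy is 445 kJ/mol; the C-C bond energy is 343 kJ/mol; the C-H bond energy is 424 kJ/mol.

Bonds broken (reactants):
  C-C: 2 × 343 = 686
  C-H: 8 × 424 = 3392
  O=O: 5 × 510 = 2550
  Σ(broken) = 6628 kJ
Bonds formed (products):
  C=O: 6 × 827 = 4962
  O-H: 8 × 445 = 3560
  Σ(formed) = 8522 kJ
ΔH = Σ(broken) − Σ(formed) = 6628 − 8522 = −1894 kJ

ΔH ≈ −1894 kJ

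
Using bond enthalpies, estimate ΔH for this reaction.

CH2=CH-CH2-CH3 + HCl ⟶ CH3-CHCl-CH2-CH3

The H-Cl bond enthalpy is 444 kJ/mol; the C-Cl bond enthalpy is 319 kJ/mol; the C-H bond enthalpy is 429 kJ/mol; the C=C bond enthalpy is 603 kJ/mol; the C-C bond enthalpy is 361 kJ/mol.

Bonds broken (reactants):
  C-C: 2 × 361 = 722
  C-H: 8 × 429 = 3432
  C=C: 1 × 603 = 603
  H-Cl: 1 × 444 = 444
  Σ(broken) = 5201 kJ
Bonds formed (products):
  C-C: 3 × 361 = 1083
  C-Cl: 1 × 319 = 319
  C-H: 9 × 429 = 3861
  Σ(formed) = 5263 kJ
ΔH = Σ(broken) − Σ(formed) = 5201 − 5263 = −62 kJ

ΔH ≈ −62 kJ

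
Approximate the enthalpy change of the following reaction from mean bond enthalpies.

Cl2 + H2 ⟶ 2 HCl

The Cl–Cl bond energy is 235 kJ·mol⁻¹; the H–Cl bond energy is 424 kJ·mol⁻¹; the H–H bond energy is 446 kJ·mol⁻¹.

Bonds broken (reactants):
  Cl–Cl: 1 × 235 = 235
  H–H: 1 × 446 = 446
  Σ(broken) = 681 kJ
Bonds formed (products):
  H–Cl: 2 × 424 = 848
  Σ(formed) = 848 kJ
ΔH = Σ(broken) − Σ(formed) = 681 − 848 = −167 kJ

ΔH ≈ −167 kJ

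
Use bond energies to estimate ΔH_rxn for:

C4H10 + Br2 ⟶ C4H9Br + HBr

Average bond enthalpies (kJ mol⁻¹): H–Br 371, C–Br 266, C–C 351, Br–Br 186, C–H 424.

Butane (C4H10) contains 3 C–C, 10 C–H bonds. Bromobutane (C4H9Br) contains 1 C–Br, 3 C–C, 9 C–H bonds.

Bonds broken (reactants):
  Br–Br: 1 × 186 = 186
  C–C: 3 × 351 = 1053
  C–H: 10 × 424 = 4240
  Σ(broken) = 5479 kJ
Bonds formed (products):
  C–Br: 1 × 266 = 266
  C–C: 3 × 351 = 1053
  C–H: 9 × 424 = 3816
  H–Br: 1 × 371 = 371
  Σ(formed) = 5506 kJ
ΔH = Σ(broken) − Σ(formed) = 5479 − 5506 = −27 kJ

ΔH ≈ −27 kJ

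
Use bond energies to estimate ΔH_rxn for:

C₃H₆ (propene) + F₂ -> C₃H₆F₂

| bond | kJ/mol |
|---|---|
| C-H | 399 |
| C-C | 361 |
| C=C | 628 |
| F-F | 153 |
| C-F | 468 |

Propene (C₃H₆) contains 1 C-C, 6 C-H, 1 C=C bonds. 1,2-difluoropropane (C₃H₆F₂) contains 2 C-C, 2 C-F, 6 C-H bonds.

ΔH ≈ −516 kJ

Bonds broken (reactants):
  C-C: 1 × 361 = 361
  C-H: 6 × 399 = 2394
  C=C: 1 × 628 = 628
  F-F: 1 × 153 = 153
  Σ(broken) = 3536 kJ
Bonds formed (products):
  C-C: 2 × 361 = 722
  C-F: 2 × 468 = 936
  C-H: 6 × 399 = 2394
  Σ(formed) = 4052 kJ
ΔH = Σ(broken) − Σ(formed) = 3536 − 4052 = −516 kJ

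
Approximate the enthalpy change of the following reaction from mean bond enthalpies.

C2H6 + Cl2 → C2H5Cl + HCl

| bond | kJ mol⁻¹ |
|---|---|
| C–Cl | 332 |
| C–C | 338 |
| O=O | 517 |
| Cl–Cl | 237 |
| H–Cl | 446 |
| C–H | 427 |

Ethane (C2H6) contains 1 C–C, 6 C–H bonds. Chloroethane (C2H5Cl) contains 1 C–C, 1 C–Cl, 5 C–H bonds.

Bonds broken (reactants):
  C–C: 1 × 338 = 338
  C–H: 6 × 427 = 2562
  Cl–Cl: 1 × 237 = 237
  Σ(broken) = 3137 kJ
Bonds formed (products):
  C–C: 1 × 338 = 338
  C–Cl: 1 × 332 = 332
  C–H: 5 × 427 = 2135
  H–Cl: 1 × 446 = 446
  Σ(formed) = 3251 kJ
ΔH = Σ(broken) − Σ(formed) = 3137 − 3251 = −114 kJ

ΔH ≈ −114 kJ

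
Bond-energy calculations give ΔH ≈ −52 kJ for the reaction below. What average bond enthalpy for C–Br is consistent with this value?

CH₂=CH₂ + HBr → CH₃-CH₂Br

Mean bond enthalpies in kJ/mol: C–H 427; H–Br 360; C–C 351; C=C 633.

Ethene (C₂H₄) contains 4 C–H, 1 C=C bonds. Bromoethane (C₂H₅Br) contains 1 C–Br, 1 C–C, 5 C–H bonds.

D(C–Br) ≈ 267 kJ/mol

Let D be the C–Br bond energy.
Σ(broken) = 4×427 + 1×633 + 1×360 = 2701
Σ(formed) = 1×D + 1×351 + 5×427 = 2486 + D
ΔH = Σ(broken) − Σ(formed) = (2701) − (2486 + D) = +215 − D
Setting this equal to −52 kJ gives D = 267 kJ/mol.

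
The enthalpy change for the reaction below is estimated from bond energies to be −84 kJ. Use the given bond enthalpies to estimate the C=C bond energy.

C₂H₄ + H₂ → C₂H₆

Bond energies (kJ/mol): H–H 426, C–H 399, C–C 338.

Let D be the C=C bond energy.
Σ(broken) = 4×399 + 1×D + 1×426 = 2022 + D
Σ(formed) = 1×338 + 6×399 = 2732
ΔH = Σ(broken) − Σ(formed) = (2022 + D) − (2732) = −710 + D
Setting this equal to −84 kJ gives D = 626 kJ/mol.

D(C=C) ≈ 626 kJ/mol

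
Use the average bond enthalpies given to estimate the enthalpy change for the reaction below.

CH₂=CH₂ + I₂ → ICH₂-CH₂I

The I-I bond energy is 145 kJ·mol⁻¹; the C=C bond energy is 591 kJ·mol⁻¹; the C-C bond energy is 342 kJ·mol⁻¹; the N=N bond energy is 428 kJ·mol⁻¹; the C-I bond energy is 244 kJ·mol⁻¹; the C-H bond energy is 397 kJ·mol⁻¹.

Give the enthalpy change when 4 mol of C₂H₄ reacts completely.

Bonds broken (reactants):
  C-H: 4 × 397 = 1588
  C=C: 1 × 591 = 591
  I-I: 1 × 145 = 145
  Σ(broken) = 2324 kJ
Bonds formed (products):
  C-C: 1 × 342 = 342
  C-H: 4 × 397 = 1588
  C-I: 2 × 244 = 488
  Σ(formed) = 2418 kJ
ΔH = Σ(broken) − Σ(formed) = 2324 − 2418 = −94 kJ
For 4× the reaction as written: 4 × (−94) = −376 kJ

ΔH = −376 kJ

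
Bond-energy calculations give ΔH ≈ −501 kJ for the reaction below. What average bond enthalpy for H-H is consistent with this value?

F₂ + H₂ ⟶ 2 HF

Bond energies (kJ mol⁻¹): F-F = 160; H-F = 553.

Let D be the H-H bond energy.
Σ(broken) = 1×160 + 1×D = 160 + D
Σ(formed) = 2×553 = 1106
ΔH = Σ(broken) − Σ(formed) = (160 + D) − (1106) = −946 + D
Setting this equal to −501 kJ gives D = 445 kJ/mol.

D(H-H) ≈ 445 kJ/mol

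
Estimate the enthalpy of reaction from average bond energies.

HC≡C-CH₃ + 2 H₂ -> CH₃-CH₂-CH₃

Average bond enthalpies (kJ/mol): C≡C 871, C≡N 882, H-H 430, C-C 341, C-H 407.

Bonds broken (reactants):
  C≡C: 1 × 871 = 871
  C-C: 1 × 341 = 341
  C-H: 4 × 407 = 1628
  H-H: 2 × 430 = 860
  Σ(broken) = 3700 kJ
Bonds formed (products):
  C-C: 2 × 341 = 682
  C-H: 8 × 407 = 3256
  Σ(formed) = 3938 kJ
ΔH = Σ(broken) − Σ(formed) = 3700 − 3938 = −238 kJ

ΔH ≈ −238 kJ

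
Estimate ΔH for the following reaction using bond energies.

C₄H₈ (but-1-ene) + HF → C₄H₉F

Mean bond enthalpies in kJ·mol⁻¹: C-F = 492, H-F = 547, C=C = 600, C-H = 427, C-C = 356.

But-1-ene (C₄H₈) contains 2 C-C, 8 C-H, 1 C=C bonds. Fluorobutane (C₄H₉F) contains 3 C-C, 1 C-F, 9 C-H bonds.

Bonds broken (reactants):
  C-C: 2 × 356 = 712
  C-H: 8 × 427 = 3416
  C=C: 1 × 600 = 600
  H-F: 1 × 547 = 547
  Σ(broken) = 5275 kJ
Bonds formed (products):
  C-C: 3 × 356 = 1068
  C-F: 1 × 492 = 492
  C-H: 9 × 427 = 3843
  Σ(formed) = 5403 kJ
ΔH = Σ(broken) − Σ(formed) = 5275 − 5403 = −128 kJ

ΔH ≈ −128 kJ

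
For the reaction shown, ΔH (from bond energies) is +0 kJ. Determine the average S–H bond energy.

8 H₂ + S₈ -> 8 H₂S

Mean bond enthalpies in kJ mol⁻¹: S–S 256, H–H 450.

Let D be the S–H bond energy.
Σ(broken) = 8×450 + 8×256 = 5648
Σ(formed) = 16×D = 16D
ΔH = Σ(broken) − Σ(formed) = (5648) − (16D) = +5648 − 16D
Setting this equal to +0 kJ gives 16D = 5648, so D = 353 kJ/mol.

D(S–H) ≈ 353 kJ/mol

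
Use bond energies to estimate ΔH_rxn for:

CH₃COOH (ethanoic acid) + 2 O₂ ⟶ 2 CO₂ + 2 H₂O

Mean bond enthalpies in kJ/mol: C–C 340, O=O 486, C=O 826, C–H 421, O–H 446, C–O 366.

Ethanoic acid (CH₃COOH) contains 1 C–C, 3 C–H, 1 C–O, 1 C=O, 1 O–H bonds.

Bonds broken (reactants):
  C–C: 1 × 340 = 340
  C–H: 3 × 421 = 1263
  C–O: 1 × 366 = 366
  C=O: 1 × 826 = 826
  O–H: 1 × 446 = 446
  O=O: 2 × 486 = 972
  Σ(broken) = 4213 kJ
Bonds formed (products):
  C=O: 4 × 826 = 3304
  O–H: 4 × 446 = 1784
  Σ(formed) = 5088 kJ
ΔH = Σ(broken) − Σ(formed) = 4213 − 5088 = −875 kJ

ΔH ≈ −875 kJ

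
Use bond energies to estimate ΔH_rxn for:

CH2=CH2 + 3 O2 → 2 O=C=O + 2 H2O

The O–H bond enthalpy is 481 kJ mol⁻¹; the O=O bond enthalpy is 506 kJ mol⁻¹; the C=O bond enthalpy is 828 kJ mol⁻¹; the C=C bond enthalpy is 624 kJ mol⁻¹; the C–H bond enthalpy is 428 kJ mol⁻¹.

Bonds broken (reactants):
  C–H: 4 × 428 = 1712
  C=C: 1 × 624 = 624
  O=O: 3 × 506 = 1518
  Σ(broken) = 3854 kJ
Bonds formed (products):
  C=O: 4 × 828 = 3312
  O–H: 4 × 481 = 1924
  Σ(formed) = 5236 kJ
ΔH = Σ(broken) − Σ(formed) = 3854 − 5236 = −1382 kJ

ΔH ≈ −1382 kJ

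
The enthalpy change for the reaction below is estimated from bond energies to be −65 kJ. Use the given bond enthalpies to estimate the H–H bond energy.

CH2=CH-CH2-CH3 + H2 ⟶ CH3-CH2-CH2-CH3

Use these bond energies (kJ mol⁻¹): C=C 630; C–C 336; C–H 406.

Let D be the H–H bond energy.
Σ(broken) = 2×336 + 8×406 + 1×630 + 1×D = 4550 + D
Σ(formed) = 3×336 + 10×406 = 5068
ΔH = Σ(broken) − Σ(formed) = (4550 + D) − (5068) = −518 + D
Setting this equal to −65 kJ gives D = 453 kJ/mol.

D(H–H) ≈ 453 kJ/mol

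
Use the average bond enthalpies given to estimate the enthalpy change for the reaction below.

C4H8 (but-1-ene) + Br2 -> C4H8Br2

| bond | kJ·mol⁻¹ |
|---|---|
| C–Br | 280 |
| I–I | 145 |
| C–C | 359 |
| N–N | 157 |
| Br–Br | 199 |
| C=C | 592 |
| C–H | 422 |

Bonds broken (reactants):
  Br–Br: 1 × 199 = 199
  C–C: 2 × 359 = 718
  C–H: 8 × 422 = 3376
  C=C: 1 × 592 = 592
  Σ(broken) = 4885 kJ
Bonds formed (products):
  C–Br: 2 × 280 = 560
  C–C: 3 × 359 = 1077
  C–H: 8 × 422 = 3376
  Σ(formed) = 5013 kJ
ΔH = Σ(broken) − Σ(formed) = 4885 − 5013 = −128 kJ

ΔH ≈ −128 kJ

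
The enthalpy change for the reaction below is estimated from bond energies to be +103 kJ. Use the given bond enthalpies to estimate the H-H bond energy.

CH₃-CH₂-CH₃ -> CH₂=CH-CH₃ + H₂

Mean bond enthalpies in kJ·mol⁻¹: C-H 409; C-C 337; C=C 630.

Let D be the H-H bond energy.
Σ(broken) = 2×337 + 8×409 = 3946
Σ(formed) = 1×337 + 6×409 + 1×630 + 1×D = 3421 + D
ΔH = Σ(broken) − Σ(formed) = (3946) − (3421 + D) = +525 − D
Setting this equal to +103 kJ gives D = 422 kJ/mol.

D(H-H) ≈ 422 kJ/mol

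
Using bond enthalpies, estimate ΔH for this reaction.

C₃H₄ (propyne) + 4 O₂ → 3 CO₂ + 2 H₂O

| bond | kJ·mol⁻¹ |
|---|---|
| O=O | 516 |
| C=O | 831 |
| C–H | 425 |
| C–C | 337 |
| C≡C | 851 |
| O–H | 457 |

ΔH ≈ −1862 kJ

Bonds broken (reactants):
  C≡C: 1 × 851 = 851
  C–C: 1 × 337 = 337
  C–H: 4 × 425 = 1700
  O=O: 4 × 516 = 2064
  Σ(broken) = 4952 kJ
Bonds formed (products):
  C=O: 6 × 831 = 4986
  O–H: 4 × 457 = 1828
  Σ(formed) = 6814 kJ
ΔH = Σ(broken) − Σ(formed) = 4952 − 6814 = −1862 kJ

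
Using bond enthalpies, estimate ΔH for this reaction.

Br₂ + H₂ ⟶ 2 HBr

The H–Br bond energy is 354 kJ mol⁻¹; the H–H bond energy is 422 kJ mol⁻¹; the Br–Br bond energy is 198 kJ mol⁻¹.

ΔH ≈ −88 kJ

Bonds broken (reactants):
  Br–Br: 1 × 198 = 198
  H–H: 1 × 422 = 422
  Σ(broken) = 620 kJ
Bonds formed (products):
  H–Br: 2 × 354 = 708
  Σ(formed) = 708 kJ
ΔH = Σ(broken) − Σ(formed) = 620 − 708 = −88 kJ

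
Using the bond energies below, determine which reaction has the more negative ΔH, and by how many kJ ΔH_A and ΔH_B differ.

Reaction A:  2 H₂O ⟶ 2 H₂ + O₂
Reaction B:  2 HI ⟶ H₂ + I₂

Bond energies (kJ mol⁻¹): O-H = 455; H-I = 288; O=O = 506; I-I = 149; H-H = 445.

Reaction B, by 442 kJ

Reaction A:
  Bonds broken (reactants):
    O-H: 4 × 455 = 1820
    Σ(broken) = 1820 kJ
  Bonds formed (products):
    H-H: 2 × 445 = 890
    O=O: 1 × 506 = 506
    Σ(formed) = 1396 kJ
  ΔH_A = 1820 − 1396 = +424 kJ
Reaction B:
  Bonds broken (reactants):
    H-I: 2 × 288 = 576
    Σ(broken) = 576 kJ
  Bonds formed (products):
    H-H: 1 × 445 = 445
    I-I: 1 × 149 = 149
    Σ(formed) = 594 kJ
  ΔH_B = 576 − 594 = −18 kJ
ΔH_A − ΔH_B = +442 kJ, so reaction B has the more negative ΔH; |ΔH_A − ΔH_B| = 442 kJ.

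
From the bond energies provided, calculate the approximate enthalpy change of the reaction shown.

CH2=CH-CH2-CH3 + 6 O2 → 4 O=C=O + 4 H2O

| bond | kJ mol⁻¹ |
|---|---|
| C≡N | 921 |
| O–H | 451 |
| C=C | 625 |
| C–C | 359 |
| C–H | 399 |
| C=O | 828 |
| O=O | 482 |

Bonds broken (reactants):
  C–C: 2 × 359 = 718
  C–H: 8 × 399 = 3192
  C=C: 1 × 625 = 625
  O=O: 6 × 482 = 2892
  Σ(broken) = 7427 kJ
Bonds formed (products):
  C=O: 8 × 828 = 6624
  O–H: 8 × 451 = 3608
  Σ(formed) = 10232 kJ
ΔH = Σ(broken) − Σ(formed) = 7427 − 10232 = −2805 kJ

ΔH ≈ −2805 kJ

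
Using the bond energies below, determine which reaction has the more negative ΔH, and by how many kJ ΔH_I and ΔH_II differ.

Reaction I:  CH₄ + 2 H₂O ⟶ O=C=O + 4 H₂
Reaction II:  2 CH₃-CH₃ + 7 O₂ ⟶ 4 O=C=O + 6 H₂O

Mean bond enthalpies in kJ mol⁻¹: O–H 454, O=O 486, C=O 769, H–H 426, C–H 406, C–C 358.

Reaction II, by 2808 kJ

Reaction I:
  Bonds broken (reactants):
    C–H: 4 × 406 = 1624
    O–H: 4 × 454 = 1816
    Σ(broken) = 3440 kJ
  Bonds formed (products):
    C=O: 2 × 769 = 1538
    H–H: 4 × 426 = 1704
    Σ(formed) = 3242 kJ
  ΔH_I = 3440 − 3242 = +198 kJ
Reaction II:
  Bonds broken (reactants):
    C–C: 2 × 358 = 716
    C–H: 12 × 406 = 4872
    O=O: 7 × 486 = 3402
    Σ(broken) = 8990 kJ
  Bonds formed (products):
    C=O: 8 × 769 = 6152
    O–H: 12 × 454 = 5448
    Σ(formed) = 11600 kJ
  ΔH_II = 8990 − 11600 = −2610 kJ
ΔH_I − ΔH_II = +2808 kJ, so reaction II has the more negative ΔH; |ΔH_I − ΔH_II| = 2808 kJ.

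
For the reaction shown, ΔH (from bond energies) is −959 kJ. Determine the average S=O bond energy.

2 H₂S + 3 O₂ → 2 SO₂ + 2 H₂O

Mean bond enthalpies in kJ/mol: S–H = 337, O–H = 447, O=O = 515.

D(S=O) ≈ 516 kJ/mol

Let D be the S=O bond energy.
Σ(broken) = 3×515 + 4×337 = 2893
Σ(formed) = 4×447 + 4×D = 1788 + 4D
ΔH = Σ(broken) − Σ(formed) = (2893) − (1788 + 4D) = +1105 − 4D
Setting this equal to −959 kJ gives 4D = 2064, so D = 516 kJ/mol.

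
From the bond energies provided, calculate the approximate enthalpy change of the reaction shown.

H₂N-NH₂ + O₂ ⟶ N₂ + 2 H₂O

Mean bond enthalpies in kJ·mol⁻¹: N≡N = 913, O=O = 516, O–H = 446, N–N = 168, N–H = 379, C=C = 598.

Bonds broken (reactants):
  N–H: 4 × 379 = 1516
  N–N: 1 × 168 = 168
  O=O: 1 × 516 = 516
  Σ(broken) = 2200 kJ
Bonds formed (products):
  N≡N: 1 × 913 = 913
  O–H: 4 × 446 = 1784
  Σ(formed) = 2697 kJ
ΔH = Σ(broken) − Σ(formed) = 2200 − 2697 = −497 kJ

ΔH ≈ −497 kJ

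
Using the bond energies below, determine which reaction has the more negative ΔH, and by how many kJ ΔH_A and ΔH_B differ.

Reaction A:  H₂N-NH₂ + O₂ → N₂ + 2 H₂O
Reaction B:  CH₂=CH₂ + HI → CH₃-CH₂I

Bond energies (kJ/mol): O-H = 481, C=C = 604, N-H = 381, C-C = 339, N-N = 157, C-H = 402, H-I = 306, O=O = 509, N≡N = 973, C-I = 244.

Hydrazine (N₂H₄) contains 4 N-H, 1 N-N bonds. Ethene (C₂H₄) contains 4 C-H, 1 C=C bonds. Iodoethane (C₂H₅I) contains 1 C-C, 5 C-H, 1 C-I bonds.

Reaction A, by 632 kJ

Reaction A:
  Bonds broken (reactants):
    N-H: 4 × 381 = 1524
    N-N: 1 × 157 = 157
    O=O: 1 × 509 = 509
    Σ(broken) = 2190 kJ
  Bonds formed (products):
    N≡N: 1 × 973 = 973
    O-H: 4 × 481 = 1924
    Σ(formed) = 2897 kJ
  ΔH_A = 2190 − 2897 = −707 kJ
Reaction B:
  Bonds broken (reactants):
    C-H: 4 × 402 = 1608
    C=C: 1 × 604 = 604
    H-I: 1 × 306 = 306
    Σ(broken) = 2518 kJ
  Bonds formed (products):
    C-C: 1 × 339 = 339
    C-H: 5 × 402 = 2010
    C-I: 1 × 244 = 244
    Σ(formed) = 2593 kJ
  ΔH_B = 2518 − 2593 = −75 kJ
ΔH_A − ΔH_B = −632 kJ, so reaction A has the more negative ΔH; |ΔH_A − ΔH_B| = 632 kJ.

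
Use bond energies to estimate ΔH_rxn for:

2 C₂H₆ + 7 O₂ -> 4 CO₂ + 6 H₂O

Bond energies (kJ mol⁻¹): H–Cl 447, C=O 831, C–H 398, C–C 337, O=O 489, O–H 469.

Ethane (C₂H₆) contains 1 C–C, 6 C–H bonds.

ΔH ≈ −3403 kJ

Bonds broken (reactants):
  C–C: 2 × 337 = 674
  C–H: 12 × 398 = 4776
  O=O: 7 × 489 = 3423
  Σ(broken) = 8873 kJ
Bonds formed (products):
  C=O: 8 × 831 = 6648
  O–H: 12 × 469 = 5628
  Σ(formed) = 12276 kJ
ΔH = Σ(broken) − Σ(formed) = 8873 − 12276 = −3403 kJ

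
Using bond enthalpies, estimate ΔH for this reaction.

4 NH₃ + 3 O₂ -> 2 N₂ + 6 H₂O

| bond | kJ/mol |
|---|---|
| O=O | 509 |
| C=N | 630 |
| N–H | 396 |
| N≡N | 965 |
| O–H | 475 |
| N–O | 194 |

ΔH ≈ −1351 kJ

Bonds broken (reactants):
  N–H: 12 × 396 = 4752
  O=O: 3 × 509 = 1527
  Σ(broken) = 6279 kJ
Bonds formed (products):
  N≡N: 2 × 965 = 1930
  O–H: 12 × 475 = 5700
  Σ(formed) = 7630 kJ
ΔH = Σ(broken) − Σ(formed) = 6279 − 7630 = −1351 kJ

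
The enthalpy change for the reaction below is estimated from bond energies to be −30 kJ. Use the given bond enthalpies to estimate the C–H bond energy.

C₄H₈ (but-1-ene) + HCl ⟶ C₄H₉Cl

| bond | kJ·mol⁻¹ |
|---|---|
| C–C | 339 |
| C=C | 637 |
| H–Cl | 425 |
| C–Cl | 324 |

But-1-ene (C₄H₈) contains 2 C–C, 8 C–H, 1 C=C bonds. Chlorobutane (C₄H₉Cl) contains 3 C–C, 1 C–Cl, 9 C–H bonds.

Let D be the C–H bond energy.
Σ(broken) = 2×339 + 8×D + 1×637 + 1×425 = 1740 + 8D
Σ(formed) = 3×339 + 1×324 + 9×D = 1341 + 9D
ΔH = Σ(broken) − Σ(formed) = (1740 + 8D) − (1341 + 9D) = +399 − D
Setting this equal to −30 kJ gives D = 429 kJ/mol.

D(C–H) ≈ 429 kJ/mol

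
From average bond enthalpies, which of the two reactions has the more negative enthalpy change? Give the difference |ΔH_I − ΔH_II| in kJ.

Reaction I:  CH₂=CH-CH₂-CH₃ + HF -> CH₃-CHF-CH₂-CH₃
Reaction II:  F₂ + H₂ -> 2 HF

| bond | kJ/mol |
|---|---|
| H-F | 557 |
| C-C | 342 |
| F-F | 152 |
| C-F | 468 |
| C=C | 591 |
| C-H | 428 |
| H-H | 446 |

Reaction I:
  Bonds broken (reactants):
    C-C: 2 × 342 = 684
    C-H: 8 × 428 = 3424
    C=C: 1 × 591 = 591
    H-F: 1 × 557 = 557
    Σ(broken) = 5256 kJ
  Bonds formed (products):
    C-C: 3 × 342 = 1026
    C-F: 1 × 468 = 468
    C-H: 9 × 428 = 3852
    Σ(formed) = 5346 kJ
  ΔH_I = 5256 − 5346 = −90 kJ
Reaction II:
  Bonds broken (reactants):
    F-F: 1 × 152 = 152
    H-H: 1 × 446 = 446
    Σ(broken) = 598 kJ
  Bonds formed (products):
    H-F: 2 × 557 = 1114
    Σ(formed) = 1114 kJ
  ΔH_II = 598 − 1114 = −516 kJ
ΔH_I − ΔH_II = +426 kJ, so reaction II has the more negative ΔH; |ΔH_I − ΔH_II| = 426 kJ.

Reaction II, by 426 kJ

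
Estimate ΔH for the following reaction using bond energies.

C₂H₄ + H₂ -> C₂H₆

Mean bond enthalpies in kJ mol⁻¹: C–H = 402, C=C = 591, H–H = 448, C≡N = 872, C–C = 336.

Bonds broken (reactants):
  C–H: 4 × 402 = 1608
  C=C: 1 × 591 = 591
  H–H: 1 × 448 = 448
  Σ(broken) = 2647 kJ
Bonds formed (products):
  C–C: 1 × 336 = 336
  C–H: 6 × 402 = 2412
  Σ(formed) = 2748 kJ
ΔH = Σ(broken) − Σ(formed) = 2647 − 2748 = −101 kJ

ΔH ≈ −101 kJ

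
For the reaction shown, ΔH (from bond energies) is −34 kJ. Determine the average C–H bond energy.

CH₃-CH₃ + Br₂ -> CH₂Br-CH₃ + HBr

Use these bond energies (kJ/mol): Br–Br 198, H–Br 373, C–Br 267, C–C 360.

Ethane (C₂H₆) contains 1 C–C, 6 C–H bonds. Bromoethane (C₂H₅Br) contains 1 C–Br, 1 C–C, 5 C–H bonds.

D(C–H) ≈ 408 kJ/mol

Let D be the C–H bond energy.
Σ(broken) = 1×198 + 1×360 + 6×D = 558 + 6D
Σ(formed) = 1×267 + 1×360 + 5×D + 1×373 = 1000 + 5D
ΔH = Σ(broken) − Σ(formed) = (558 + 6D) − (1000 + 5D) = −442 + D
Setting this equal to −34 kJ gives D = 408 kJ/mol.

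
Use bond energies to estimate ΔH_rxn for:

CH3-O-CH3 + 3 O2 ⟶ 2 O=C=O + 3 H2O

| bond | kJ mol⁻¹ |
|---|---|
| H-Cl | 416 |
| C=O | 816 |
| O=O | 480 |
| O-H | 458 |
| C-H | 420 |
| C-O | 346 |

Bonds broken (reactants):
  C-H: 6 × 420 = 2520
  C-O: 2 × 346 = 692
  O=O: 3 × 480 = 1440
  Σ(broken) = 4652 kJ
Bonds formed (products):
  C=O: 4 × 816 = 3264
  O-H: 6 × 458 = 2748
  Σ(formed) = 6012 kJ
ΔH = Σ(broken) − Σ(formed) = 4652 − 6012 = −1360 kJ

ΔH ≈ −1360 kJ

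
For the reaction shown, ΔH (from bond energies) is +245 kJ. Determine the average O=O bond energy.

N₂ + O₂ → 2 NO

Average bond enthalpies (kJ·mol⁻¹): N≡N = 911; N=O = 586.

Let D be the O=O bond energy.
Σ(broken) = 1×911 + 1×D = 911 + D
Σ(formed) = 2×586 = 1172
ΔH = Σ(broken) − Σ(formed) = (911 + D) − (1172) = −261 + D
Setting this equal to +245 kJ gives D = 506 kJ/mol.

D(O=O) ≈ 506 kJ/mol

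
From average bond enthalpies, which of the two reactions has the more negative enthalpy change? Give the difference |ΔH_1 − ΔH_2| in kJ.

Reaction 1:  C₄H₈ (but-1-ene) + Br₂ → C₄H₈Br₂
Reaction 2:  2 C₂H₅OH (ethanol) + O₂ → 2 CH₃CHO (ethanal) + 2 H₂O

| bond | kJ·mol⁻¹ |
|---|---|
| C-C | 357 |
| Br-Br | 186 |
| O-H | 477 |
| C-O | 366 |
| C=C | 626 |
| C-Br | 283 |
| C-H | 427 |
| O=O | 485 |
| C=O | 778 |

Reaction 1:
  Bonds broken (reactants):
    Br-Br: 1 × 186 = 186
    C-C: 2 × 357 = 714
    C-H: 8 × 427 = 3416
    C=C: 1 × 626 = 626
    Σ(broken) = 4942 kJ
  Bonds formed (products):
    C-Br: 2 × 283 = 566
    C-C: 3 × 357 = 1071
    C-H: 8 × 427 = 3416
    Σ(formed) = 5053 kJ
  ΔH_1 = 4942 − 5053 = −111 kJ
Reaction 2:
  Bonds broken (reactants):
    C-C: 2 × 357 = 714
    C-H: 10 × 427 = 4270
    C-O: 2 × 366 = 732
    O-H: 2 × 477 = 954
    O=O: 1 × 485 = 485
    Σ(broken) = 7155 kJ
  Bonds formed (products):
    C-C: 2 × 357 = 714
    C-H: 8 × 427 = 3416
    C=O: 2 × 778 = 1556
    O-H: 4 × 477 = 1908
    Σ(formed) = 7594 kJ
  ΔH_2 = 7155 − 7594 = −439 kJ
ΔH_1 − ΔH_2 = +328 kJ, so reaction 2 has the more negative ΔH; |ΔH_1 − ΔH_2| = 328 kJ.

Reaction 2, by 328 kJ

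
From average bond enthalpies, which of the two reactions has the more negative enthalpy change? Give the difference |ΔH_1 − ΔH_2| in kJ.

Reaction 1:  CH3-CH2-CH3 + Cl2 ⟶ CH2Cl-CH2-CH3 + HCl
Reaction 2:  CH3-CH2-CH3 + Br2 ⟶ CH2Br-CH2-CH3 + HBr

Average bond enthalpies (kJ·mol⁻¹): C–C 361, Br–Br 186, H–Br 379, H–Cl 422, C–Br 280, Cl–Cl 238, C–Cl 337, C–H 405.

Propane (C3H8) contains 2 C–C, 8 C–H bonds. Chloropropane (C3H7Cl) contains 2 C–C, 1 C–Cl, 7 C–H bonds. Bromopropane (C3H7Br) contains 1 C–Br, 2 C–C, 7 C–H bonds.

Reaction 1:
  Bonds broken (reactants):
    C–C: 2 × 361 = 722
    C–H: 8 × 405 = 3240
    Cl–Cl: 1 × 238 = 238
    Σ(broken) = 4200 kJ
  Bonds formed (products):
    C–C: 2 × 361 = 722
    C–Cl: 1 × 337 = 337
    C–H: 7 × 405 = 2835
    H–Cl: 1 × 422 = 422
    Σ(formed) = 4316 kJ
  ΔH_1 = 4200 − 4316 = −116 kJ
Reaction 2:
  Bonds broken (reactants):
    Br–Br: 1 × 186 = 186
    C–C: 2 × 361 = 722
    C–H: 8 × 405 = 3240
    Σ(broken) = 4148 kJ
  Bonds formed (products):
    C–Br: 1 × 280 = 280
    C–C: 2 × 361 = 722
    C–H: 7 × 405 = 2835
    H–Br: 1 × 379 = 379
    Σ(formed) = 4216 kJ
  ΔH_2 = 4148 − 4216 = −68 kJ
ΔH_1 − ΔH_2 = −48 kJ, so reaction 1 has the more negative ΔH; |ΔH_1 − ΔH_2| = 48 kJ.

Reaction 1, by 48 kJ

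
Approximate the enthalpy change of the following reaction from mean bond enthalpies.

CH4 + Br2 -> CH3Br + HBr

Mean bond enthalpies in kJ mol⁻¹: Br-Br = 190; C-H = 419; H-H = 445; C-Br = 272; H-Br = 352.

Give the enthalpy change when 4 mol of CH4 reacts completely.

ΔH = −60 kJ

Bonds broken (reactants):
  Br-Br: 1 × 190 = 190
  C-H: 4 × 419 = 1676
  Σ(broken) = 1866 kJ
Bonds formed (products):
  C-Br: 1 × 272 = 272
  C-H: 3 × 419 = 1257
  H-Br: 1 × 352 = 352
  Σ(formed) = 1881 kJ
ΔH = Σ(broken) − Σ(formed) = 1866 − 1881 = −15 kJ
For 4× the reaction as written: 4 × (−15) = −60 kJ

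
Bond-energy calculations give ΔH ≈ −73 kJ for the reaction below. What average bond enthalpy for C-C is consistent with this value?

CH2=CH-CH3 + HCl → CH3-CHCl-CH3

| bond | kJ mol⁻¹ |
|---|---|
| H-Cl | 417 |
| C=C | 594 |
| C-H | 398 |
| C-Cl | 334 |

D(C-C) ≈ 352 kJ/mol

Let D be the C-C bond energy.
Σ(broken) = 1×D + 6×398 + 1×594 + 1×417 = 3399 + D
Σ(formed) = 2×D + 1×334 + 7×398 = 3120 + 2D
ΔH = Σ(broken) − Σ(formed) = (3399 + D) − (3120 + 2D) = +279 − D
Setting this equal to −73 kJ gives D = 352 kJ/mol.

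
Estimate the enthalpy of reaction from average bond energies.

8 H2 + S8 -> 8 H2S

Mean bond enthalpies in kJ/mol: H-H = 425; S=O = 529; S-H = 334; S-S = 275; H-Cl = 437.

ΔH ≈ +256 kJ

Bonds broken (reactants):
  H-H: 8 × 425 = 3400
  S-S: 8 × 275 = 2200
  Σ(broken) = 5600 kJ
Bonds formed (products):
  S-H: 16 × 334 = 5344
  Σ(formed) = 5344 kJ
ΔH = Σ(broken) − Σ(formed) = 5600 − 5344 = +256 kJ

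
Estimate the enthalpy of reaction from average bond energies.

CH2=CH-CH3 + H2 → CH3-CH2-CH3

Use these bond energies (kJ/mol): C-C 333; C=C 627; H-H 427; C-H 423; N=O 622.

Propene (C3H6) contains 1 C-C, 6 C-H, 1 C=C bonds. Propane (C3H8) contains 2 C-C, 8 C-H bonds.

Bonds broken (reactants):
  C-C: 1 × 333 = 333
  C-H: 6 × 423 = 2538
  C=C: 1 × 627 = 627
  H-H: 1 × 427 = 427
  Σ(broken) = 3925 kJ
Bonds formed (products):
  C-C: 2 × 333 = 666
  C-H: 8 × 423 = 3384
  Σ(formed) = 4050 kJ
ΔH = Σ(broken) − Σ(formed) = 3925 − 4050 = −125 kJ

ΔH ≈ −125 kJ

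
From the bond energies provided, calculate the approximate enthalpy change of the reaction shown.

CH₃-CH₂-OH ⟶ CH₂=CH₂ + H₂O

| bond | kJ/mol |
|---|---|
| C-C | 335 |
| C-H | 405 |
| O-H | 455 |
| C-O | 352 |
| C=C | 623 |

ΔH ≈ +14 kJ

Bonds broken (reactants):
  C-C: 1 × 335 = 335
  C-H: 5 × 405 = 2025
  C-O: 1 × 352 = 352
  O-H: 1 × 455 = 455
  Σ(broken) = 3167 kJ
Bonds formed (products):
  C-H: 4 × 405 = 1620
  C=C: 1 × 623 = 623
  O-H: 2 × 455 = 910
  Σ(formed) = 3153 kJ
ΔH = Σ(broken) − Σ(formed) = 3167 − 3153 = +14 kJ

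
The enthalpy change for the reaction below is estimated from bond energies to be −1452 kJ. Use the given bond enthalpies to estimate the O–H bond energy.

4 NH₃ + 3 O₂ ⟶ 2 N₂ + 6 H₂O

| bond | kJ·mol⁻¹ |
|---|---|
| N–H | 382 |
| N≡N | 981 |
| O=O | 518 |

Let D be the O–H bond energy.
Σ(broken) = 12×382 + 3×518 = 6138
Σ(formed) = 2×981 + 12×D = 1962 + 12D
ΔH = Σ(broken) − Σ(formed) = (6138) − (1962 + 12D) = +4176 − 12D
Setting this equal to −1452 kJ gives 12D = 5628, so D = 469 kJ/mol.

D(O–H) ≈ 469 kJ/mol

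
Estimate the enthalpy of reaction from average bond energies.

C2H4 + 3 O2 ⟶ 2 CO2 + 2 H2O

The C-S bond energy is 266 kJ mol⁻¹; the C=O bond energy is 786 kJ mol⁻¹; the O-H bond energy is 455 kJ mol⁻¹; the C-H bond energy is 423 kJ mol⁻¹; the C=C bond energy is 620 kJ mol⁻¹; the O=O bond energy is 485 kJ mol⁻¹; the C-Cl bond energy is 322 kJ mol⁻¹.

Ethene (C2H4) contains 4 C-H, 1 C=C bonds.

Bonds broken (reactants):
  C-H: 4 × 423 = 1692
  C=C: 1 × 620 = 620
  O=O: 3 × 485 = 1455
  Σ(broken) = 3767 kJ
Bonds formed (products):
  C=O: 4 × 786 = 3144
  O-H: 4 × 455 = 1820
  Σ(formed) = 4964 kJ
ΔH = Σ(broken) − Σ(formed) = 3767 − 4964 = −1197 kJ

ΔH ≈ −1197 kJ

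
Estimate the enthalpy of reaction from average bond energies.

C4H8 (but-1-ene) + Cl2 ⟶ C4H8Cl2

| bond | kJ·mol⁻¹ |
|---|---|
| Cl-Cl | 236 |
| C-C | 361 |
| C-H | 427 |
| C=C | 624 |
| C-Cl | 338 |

ΔH ≈ −177 kJ

Bonds broken (reactants):
  C-C: 2 × 361 = 722
  C-H: 8 × 427 = 3416
  C=C: 1 × 624 = 624
  Cl-Cl: 1 × 236 = 236
  Σ(broken) = 4998 kJ
Bonds formed (products):
  C-C: 3 × 361 = 1083
  C-Cl: 2 × 338 = 676
  C-H: 8 × 427 = 3416
  Σ(formed) = 5175 kJ
ΔH = Σ(broken) − Σ(formed) = 4998 − 5175 = −177 kJ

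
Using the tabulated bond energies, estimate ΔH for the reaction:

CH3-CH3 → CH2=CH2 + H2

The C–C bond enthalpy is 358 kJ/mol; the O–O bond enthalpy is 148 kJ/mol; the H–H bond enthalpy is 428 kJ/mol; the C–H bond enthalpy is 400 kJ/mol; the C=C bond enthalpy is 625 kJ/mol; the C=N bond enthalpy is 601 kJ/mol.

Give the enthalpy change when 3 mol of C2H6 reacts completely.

ΔH = +315 kJ

Bonds broken (reactants):
  C–C: 1 × 358 = 358
  C–H: 6 × 400 = 2400
  Σ(broken) = 2758 kJ
Bonds formed (products):
  C–H: 4 × 400 = 1600
  C=C: 1 × 625 = 625
  H–H: 1 × 428 = 428
  Σ(formed) = 2653 kJ
ΔH = Σ(broken) − Σ(formed) = 2758 − 2653 = +105 kJ
For 3× the reaction as written: 3 × (+105) = +315 kJ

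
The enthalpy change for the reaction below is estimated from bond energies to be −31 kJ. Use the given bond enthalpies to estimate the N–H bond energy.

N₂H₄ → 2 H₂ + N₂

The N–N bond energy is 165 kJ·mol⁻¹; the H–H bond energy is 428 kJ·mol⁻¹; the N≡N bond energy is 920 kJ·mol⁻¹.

Let D be the N–H bond energy.
Σ(broken) = 4×D + 1×165 = 165 + 4D
Σ(formed) = 2×428 + 1×920 = 1776
ΔH = Σ(broken) − Σ(formed) = (165 + 4D) − (1776) = −1611 + 4D
Setting this equal to −31 kJ gives 4D = 1580, so D = 395 kJ/mol.

D(N–H) ≈ 395 kJ/mol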